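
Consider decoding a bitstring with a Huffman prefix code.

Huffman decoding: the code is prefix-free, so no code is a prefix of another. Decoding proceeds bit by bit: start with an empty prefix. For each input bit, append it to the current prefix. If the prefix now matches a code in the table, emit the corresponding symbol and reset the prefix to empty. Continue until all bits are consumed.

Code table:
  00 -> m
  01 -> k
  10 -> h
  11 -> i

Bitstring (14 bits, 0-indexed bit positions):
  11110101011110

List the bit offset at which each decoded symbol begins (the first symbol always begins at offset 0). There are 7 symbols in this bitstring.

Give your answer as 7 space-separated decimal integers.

Answer: 0 2 4 6 8 10 12

Derivation:
Bit 0: prefix='1' (no match yet)
Bit 1: prefix='11' -> emit 'i', reset
Bit 2: prefix='1' (no match yet)
Bit 3: prefix='11' -> emit 'i', reset
Bit 4: prefix='0' (no match yet)
Bit 5: prefix='01' -> emit 'k', reset
Bit 6: prefix='0' (no match yet)
Bit 7: prefix='01' -> emit 'k', reset
Bit 8: prefix='0' (no match yet)
Bit 9: prefix='01' -> emit 'k', reset
Bit 10: prefix='1' (no match yet)
Bit 11: prefix='11' -> emit 'i', reset
Bit 12: prefix='1' (no match yet)
Bit 13: prefix='10' -> emit 'h', reset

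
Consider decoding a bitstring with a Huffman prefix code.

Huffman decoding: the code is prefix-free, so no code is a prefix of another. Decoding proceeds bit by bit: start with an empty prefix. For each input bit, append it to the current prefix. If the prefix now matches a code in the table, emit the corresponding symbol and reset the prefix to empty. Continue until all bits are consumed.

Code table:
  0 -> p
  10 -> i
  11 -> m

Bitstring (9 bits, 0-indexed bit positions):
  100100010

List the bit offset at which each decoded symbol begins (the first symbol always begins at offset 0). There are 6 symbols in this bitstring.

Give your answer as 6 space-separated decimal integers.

Answer: 0 2 3 5 6 7

Derivation:
Bit 0: prefix='1' (no match yet)
Bit 1: prefix='10' -> emit 'i', reset
Bit 2: prefix='0' -> emit 'p', reset
Bit 3: prefix='1' (no match yet)
Bit 4: prefix='10' -> emit 'i', reset
Bit 5: prefix='0' -> emit 'p', reset
Bit 6: prefix='0' -> emit 'p', reset
Bit 7: prefix='1' (no match yet)
Bit 8: prefix='10' -> emit 'i', reset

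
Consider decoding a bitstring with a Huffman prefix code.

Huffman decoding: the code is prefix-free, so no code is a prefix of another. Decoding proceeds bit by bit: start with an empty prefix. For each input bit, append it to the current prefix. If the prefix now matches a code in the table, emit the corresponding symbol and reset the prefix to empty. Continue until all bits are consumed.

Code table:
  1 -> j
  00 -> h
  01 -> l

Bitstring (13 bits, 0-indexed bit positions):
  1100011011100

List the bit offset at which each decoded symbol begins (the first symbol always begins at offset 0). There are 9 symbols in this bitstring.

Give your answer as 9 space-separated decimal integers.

Answer: 0 1 2 4 6 7 9 10 11

Derivation:
Bit 0: prefix='1' -> emit 'j', reset
Bit 1: prefix='1' -> emit 'j', reset
Bit 2: prefix='0' (no match yet)
Bit 3: prefix='00' -> emit 'h', reset
Bit 4: prefix='0' (no match yet)
Bit 5: prefix='01' -> emit 'l', reset
Bit 6: prefix='1' -> emit 'j', reset
Bit 7: prefix='0' (no match yet)
Bit 8: prefix='01' -> emit 'l', reset
Bit 9: prefix='1' -> emit 'j', reset
Bit 10: prefix='1' -> emit 'j', reset
Bit 11: prefix='0' (no match yet)
Bit 12: prefix='00' -> emit 'h', reset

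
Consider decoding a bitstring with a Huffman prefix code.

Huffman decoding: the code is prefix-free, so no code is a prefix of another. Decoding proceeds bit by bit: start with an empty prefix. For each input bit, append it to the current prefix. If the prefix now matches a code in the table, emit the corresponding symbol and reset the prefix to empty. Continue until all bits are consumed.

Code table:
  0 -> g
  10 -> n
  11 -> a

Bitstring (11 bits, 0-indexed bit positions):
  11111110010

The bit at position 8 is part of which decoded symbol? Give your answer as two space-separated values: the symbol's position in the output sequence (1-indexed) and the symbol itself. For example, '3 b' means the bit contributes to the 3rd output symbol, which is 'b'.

Answer: 5 g

Derivation:
Bit 0: prefix='1' (no match yet)
Bit 1: prefix='11' -> emit 'a', reset
Bit 2: prefix='1' (no match yet)
Bit 3: prefix='11' -> emit 'a', reset
Bit 4: prefix='1' (no match yet)
Bit 5: prefix='11' -> emit 'a', reset
Bit 6: prefix='1' (no match yet)
Bit 7: prefix='10' -> emit 'n', reset
Bit 8: prefix='0' -> emit 'g', reset
Bit 9: prefix='1' (no match yet)
Bit 10: prefix='10' -> emit 'n', reset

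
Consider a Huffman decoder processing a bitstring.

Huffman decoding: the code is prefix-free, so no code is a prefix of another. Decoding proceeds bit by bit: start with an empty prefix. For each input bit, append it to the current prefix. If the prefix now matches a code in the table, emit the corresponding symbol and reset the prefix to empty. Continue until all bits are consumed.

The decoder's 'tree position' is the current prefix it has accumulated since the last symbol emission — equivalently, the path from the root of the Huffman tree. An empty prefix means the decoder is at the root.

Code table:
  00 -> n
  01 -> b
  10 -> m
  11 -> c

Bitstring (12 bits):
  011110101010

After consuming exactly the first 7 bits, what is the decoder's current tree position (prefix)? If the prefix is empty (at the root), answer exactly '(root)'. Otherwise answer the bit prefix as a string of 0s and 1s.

Answer: 1

Derivation:
Bit 0: prefix='0' (no match yet)
Bit 1: prefix='01' -> emit 'b', reset
Bit 2: prefix='1' (no match yet)
Bit 3: prefix='11' -> emit 'c', reset
Bit 4: prefix='1' (no match yet)
Bit 5: prefix='10' -> emit 'm', reset
Bit 6: prefix='1' (no match yet)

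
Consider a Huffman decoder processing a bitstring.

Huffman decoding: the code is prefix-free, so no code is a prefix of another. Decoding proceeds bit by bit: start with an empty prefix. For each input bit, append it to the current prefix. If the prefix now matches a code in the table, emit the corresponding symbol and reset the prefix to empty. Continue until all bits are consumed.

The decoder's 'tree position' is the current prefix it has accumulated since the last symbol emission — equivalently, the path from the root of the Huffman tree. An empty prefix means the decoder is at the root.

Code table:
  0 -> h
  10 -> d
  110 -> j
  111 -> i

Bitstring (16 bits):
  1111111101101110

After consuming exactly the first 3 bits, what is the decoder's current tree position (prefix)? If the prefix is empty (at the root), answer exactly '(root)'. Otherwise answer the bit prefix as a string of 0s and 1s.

Bit 0: prefix='1' (no match yet)
Bit 1: prefix='11' (no match yet)
Bit 2: prefix='111' -> emit 'i', reset

Answer: (root)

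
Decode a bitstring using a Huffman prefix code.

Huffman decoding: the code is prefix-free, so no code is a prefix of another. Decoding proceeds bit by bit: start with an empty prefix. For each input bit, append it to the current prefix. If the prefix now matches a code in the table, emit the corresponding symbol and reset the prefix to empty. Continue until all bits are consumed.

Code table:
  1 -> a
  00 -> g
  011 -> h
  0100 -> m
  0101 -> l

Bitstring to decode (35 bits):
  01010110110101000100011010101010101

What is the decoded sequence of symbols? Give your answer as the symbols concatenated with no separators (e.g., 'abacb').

Bit 0: prefix='0' (no match yet)
Bit 1: prefix='01' (no match yet)
Bit 2: prefix='010' (no match yet)
Bit 3: prefix='0101' -> emit 'l', reset
Bit 4: prefix='0' (no match yet)
Bit 5: prefix='01' (no match yet)
Bit 6: prefix='011' -> emit 'h', reset
Bit 7: prefix='0' (no match yet)
Bit 8: prefix='01' (no match yet)
Bit 9: prefix='011' -> emit 'h', reset
Bit 10: prefix='0' (no match yet)
Bit 11: prefix='01' (no match yet)
Bit 12: prefix='010' (no match yet)
Bit 13: prefix='0101' -> emit 'l', reset
Bit 14: prefix='0' (no match yet)
Bit 15: prefix='00' -> emit 'g', reset
Bit 16: prefix='0' (no match yet)
Bit 17: prefix='01' (no match yet)
Bit 18: prefix='010' (no match yet)
Bit 19: prefix='0100' -> emit 'm', reset
Bit 20: prefix='0' (no match yet)
Bit 21: prefix='01' (no match yet)
Bit 22: prefix='011' -> emit 'h', reset
Bit 23: prefix='0' (no match yet)
Bit 24: prefix='01' (no match yet)
Bit 25: prefix='010' (no match yet)
Bit 26: prefix='0101' -> emit 'l', reset
Bit 27: prefix='0' (no match yet)
Bit 28: prefix='01' (no match yet)
Bit 29: prefix='010' (no match yet)
Bit 30: prefix='0101' -> emit 'l', reset
Bit 31: prefix='0' (no match yet)
Bit 32: prefix='01' (no match yet)
Bit 33: prefix='010' (no match yet)
Bit 34: prefix='0101' -> emit 'l', reset

Answer: lhhlgmhlll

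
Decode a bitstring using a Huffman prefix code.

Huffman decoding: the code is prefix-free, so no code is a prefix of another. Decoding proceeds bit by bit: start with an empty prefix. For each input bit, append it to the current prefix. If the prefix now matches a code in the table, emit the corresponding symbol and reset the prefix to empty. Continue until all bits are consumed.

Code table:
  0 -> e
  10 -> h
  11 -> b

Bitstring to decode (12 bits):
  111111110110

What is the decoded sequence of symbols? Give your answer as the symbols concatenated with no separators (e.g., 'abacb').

Answer: bbbbebe

Derivation:
Bit 0: prefix='1' (no match yet)
Bit 1: prefix='11' -> emit 'b', reset
Bit 2: prefix='1' (no match yet)
Bit 3: prefix='11' -> emit 'b', reset
Bit 4: prefix='1' (no match yet)
Bit 5: prefix='11' -> emit 'b', reset
Bit 6: prefix='1' (no match yet)
Bit 7: prefix='11' -> emit 'b', reset
Bit 8: prefix='0' -> emit 'e', reset
Bit 9: prefix='1' (no match yet)
Bit 10: prefix='11' -> emit 'b', reset
Bit 11: prefix='0' -> emit 'e', reset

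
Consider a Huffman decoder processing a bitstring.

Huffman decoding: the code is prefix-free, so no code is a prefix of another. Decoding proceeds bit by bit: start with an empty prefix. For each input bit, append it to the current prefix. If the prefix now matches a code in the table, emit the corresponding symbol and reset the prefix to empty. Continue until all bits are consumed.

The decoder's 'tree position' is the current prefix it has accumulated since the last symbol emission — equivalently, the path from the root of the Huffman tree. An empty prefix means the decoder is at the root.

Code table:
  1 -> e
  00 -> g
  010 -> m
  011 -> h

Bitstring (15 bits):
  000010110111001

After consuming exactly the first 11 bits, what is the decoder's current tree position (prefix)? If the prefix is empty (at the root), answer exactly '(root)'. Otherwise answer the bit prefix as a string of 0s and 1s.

Answer: (root)

Derivation:
Bit 0: prefix='0' (no match yet)
Bit 1: prefix='00' -> emit 'g', reset
Bit 2: prefix='0' (no match yet)
Bit 3: prefix='00' -> emit 'g', reset
Bit 4: prefix='1' -> emit 'e', reset
Bit 5: prefix='0' (no match yet)
Bit 6: prefix='01' (no match yet)
Bit 7: prefix='011' -> emit 'h', reset
Bit 8: prefix='0' (no match yet)
Bit 9: prefix='01' (no match yet)
Bit 10: prefix='011' -> emit 'h', reset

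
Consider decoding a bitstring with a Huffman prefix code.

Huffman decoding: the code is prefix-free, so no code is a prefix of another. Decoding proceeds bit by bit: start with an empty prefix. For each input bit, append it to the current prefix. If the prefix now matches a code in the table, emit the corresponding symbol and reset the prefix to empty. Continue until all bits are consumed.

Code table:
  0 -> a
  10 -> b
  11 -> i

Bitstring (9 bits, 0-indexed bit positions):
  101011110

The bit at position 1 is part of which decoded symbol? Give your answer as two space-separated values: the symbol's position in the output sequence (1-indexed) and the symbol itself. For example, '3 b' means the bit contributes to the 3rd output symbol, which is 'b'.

Answer: 1 b

Derivation:
Bit 0: prefix='1' (no match yet)
Bit 1: prefix='10' -> emit 'b', reset
Bit 2: prefix='1' (no match yet)
Bit 3: prefix='10' -> emit 'b', reset
Bit 4: prefix='1' (no match yet)
Bit 5: prefix='11' -> emit 'i', reset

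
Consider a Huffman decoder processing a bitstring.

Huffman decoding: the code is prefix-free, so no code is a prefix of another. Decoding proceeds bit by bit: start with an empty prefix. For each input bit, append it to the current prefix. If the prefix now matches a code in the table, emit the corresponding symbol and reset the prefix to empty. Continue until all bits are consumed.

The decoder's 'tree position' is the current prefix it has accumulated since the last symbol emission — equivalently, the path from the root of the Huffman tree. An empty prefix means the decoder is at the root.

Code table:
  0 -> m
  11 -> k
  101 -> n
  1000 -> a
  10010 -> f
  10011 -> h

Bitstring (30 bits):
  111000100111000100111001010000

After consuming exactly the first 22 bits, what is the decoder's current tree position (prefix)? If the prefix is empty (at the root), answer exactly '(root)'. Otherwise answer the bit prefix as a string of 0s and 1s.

Answer: 10

Derivation:
Bit 0: prefix='1' (no match yet)
Bit 1: prefix='11' -> emit 'k', reset
Bit 2: prefix='1' (no match yet)
Bit 3: prefix='10' (no match yet)
Bit 4: prefix='100' (no match yet)
Bit 5: prefix='1000' -> emit 'a', reset
Bit 6: prefix='1' (no match yet)
Bit 7: prefix='10' (no match yet)
Bit 8: prefix='100' (no match yet)
Bit 9: prefix='1001' (no match yet)
Bit 10: prefix='10011' -> emit 'h', reset
Bit 11: prefix='1' (no match yet)
Bit 12: prefix='10' (no match yet)
Bit 13: prefix='100' (no match yet)
Bit 14: prefix='1000' -> emit 'a', reset
Bit 15: prefix='1' (no match yet)
Bit 16: prefix='10' (no match yet)
Bit 17: prefix='100' (no match yet)
Bit 18: prefix='1001' (no match yet)
Bit 19: prefix='10011' -> emit 'h', reset
Bit 20: prefix='1' (no match yet)
Bit 21: prefix='10' (no match yet)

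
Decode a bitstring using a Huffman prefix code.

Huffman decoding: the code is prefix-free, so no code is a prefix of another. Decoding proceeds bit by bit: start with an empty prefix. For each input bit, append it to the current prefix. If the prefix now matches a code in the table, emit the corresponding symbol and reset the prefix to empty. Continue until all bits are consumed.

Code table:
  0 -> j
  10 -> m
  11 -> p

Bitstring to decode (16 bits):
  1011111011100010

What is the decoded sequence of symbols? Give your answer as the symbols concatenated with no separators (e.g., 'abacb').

Bit 0: prefix='1' (no match yet)
Bit 1: prefix='10' -> emit 'm', reset
Bit 2: prefix='1' (no match yet)
Bit 3: prefix='11' -> emit 'p', reset
Bit 4: prefix='1' (no match yet)
Bit 5: prefix='11' -> emit 'p', reset
Bit 6: prefix='1' (no match yet)
Bit 7: prefix='10' -> emit 'm', reset
Bit 8: prefix='1' (no match yet)
Bit 9: prefix='11' -> emit 'p', reset
Bit 10: prefix='1' (no match yet)
Bit 11: prefix='10' -> emit 'm', reset
Bit 12: prefix='0' -> emit 'j', reset
Bit 13: prefix='0' -> emit 'j', reset
Bit 14: prefix='1' (no match yet)
Bit 15: prefix='10' -> emit 'm', reset

Answer: mppmpmjjm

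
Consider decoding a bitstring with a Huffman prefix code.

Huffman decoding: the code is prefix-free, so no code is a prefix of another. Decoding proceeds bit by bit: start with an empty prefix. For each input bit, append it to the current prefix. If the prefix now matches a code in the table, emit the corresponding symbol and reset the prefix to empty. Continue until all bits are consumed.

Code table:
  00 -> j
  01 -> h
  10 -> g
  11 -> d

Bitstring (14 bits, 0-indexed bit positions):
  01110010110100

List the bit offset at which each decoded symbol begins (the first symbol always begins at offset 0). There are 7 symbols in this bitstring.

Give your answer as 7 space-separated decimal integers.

Bit 0: prefix='0' (no match yet)
Bit 1: prefix='01' -> emit 'h', reset
Bit 2: prefix='1' (no match yet)
Bit 3: prefix='11' -> emit 'd', reset
Bit 4: prefix='0' (no match yet)
Bit 5: prefix='00' -> emit 'j', reset
Bit 6: prefix='1' (no match yet)
Bit 7: prefix='10' -> emit 'g', reset
Bit 8: prefix='1' (no match yet)
Bit 9: prefix='11' -> emit 'd', reset
Bit 10: prefix='0' (no match yet)
Bit 11: prefix='01' -> emit 'h', reset
Bit 12: prefix='0' (no match yet)
Bit 13: prefix='00' -> emit 'j', reset

Answer: 0 2 4 6 8 10 12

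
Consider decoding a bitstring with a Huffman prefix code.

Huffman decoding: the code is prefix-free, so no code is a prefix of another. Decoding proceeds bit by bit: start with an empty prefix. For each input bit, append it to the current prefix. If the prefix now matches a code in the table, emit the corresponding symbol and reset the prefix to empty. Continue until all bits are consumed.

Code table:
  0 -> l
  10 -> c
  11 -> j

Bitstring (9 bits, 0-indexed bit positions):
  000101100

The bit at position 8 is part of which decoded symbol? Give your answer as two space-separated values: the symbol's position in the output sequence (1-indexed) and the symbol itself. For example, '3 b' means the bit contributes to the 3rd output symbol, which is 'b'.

Bit 0: prefix='0' -> emit 'l', reset
Bit 1: prefix='0' -> emit 'l', reset
Bit 2: prefix='0' -> emit 'l', reset
Bit 3: prefix='1' (no match yet)
Bit 4: prefix='10' -> emit 'c', reset
Bit 5: prefix='1' (no match yet)
Bit 6: prefix='11' -> emit 'j', reset
Bit 7: prefix='0' -> emit 'l', reset
Bit 8: prefix='0' -> emit 'l', reset

Answer: 7 l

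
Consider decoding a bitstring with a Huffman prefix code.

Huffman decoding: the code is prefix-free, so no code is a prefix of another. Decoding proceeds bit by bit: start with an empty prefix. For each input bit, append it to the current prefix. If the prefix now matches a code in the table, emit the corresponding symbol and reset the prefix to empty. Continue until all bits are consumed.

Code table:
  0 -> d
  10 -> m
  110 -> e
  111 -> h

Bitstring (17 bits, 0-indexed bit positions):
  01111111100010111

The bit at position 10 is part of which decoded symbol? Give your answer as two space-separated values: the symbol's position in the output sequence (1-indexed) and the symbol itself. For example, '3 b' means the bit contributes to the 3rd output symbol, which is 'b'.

Answer: 5 d

Derivation:
Bit 0: prefix='0' -> emit 'd', reset
Bit 1: prefix='1' (no match yet)
Bit 2: prefix='11' (no match yet)
Bit 3: prefix='111' -> emit 'h', reset
Bit 4: prefix='1' (no match yet)
Bit 5: prefix='11' (no match yet)
Bit 6: prefix='111' -> emit 'h', reset
Bit 7: prefix='1' (no match yet)
Bit 8: prefix='11' (no match yet)
Bit 9: prefix='110' -> emit 'e', reset
Bit 10: prefix='0' -> emit 'd', reset
Bit 11: prefix='0' -> emit 'd', reset
Bit 12: prefix='1' (no match yet)
Bit 13: prefix='10' -> emit 'm', reset
Bit 14: prefix='1' (no match yet)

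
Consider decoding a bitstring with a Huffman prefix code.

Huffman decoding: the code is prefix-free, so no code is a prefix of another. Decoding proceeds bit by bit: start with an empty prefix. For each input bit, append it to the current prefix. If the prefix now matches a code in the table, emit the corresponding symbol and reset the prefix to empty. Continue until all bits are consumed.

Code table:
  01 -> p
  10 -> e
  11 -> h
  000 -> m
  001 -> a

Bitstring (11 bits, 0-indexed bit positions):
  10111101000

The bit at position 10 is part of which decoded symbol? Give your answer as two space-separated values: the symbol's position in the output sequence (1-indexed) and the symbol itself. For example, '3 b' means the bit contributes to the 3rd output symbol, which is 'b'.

Bit 0: prefix='1' (no match yet)
Bit 1: prefix='10' -> emit 'e', reset
Bit 2: prefix='1' (no match yet)
Bit 3: prefix='11' -> emit 'h', reset
Bit 4: prefix='1' (no match yet)
Bit 5: prefix='11' -> emit 'h', reset
Bit 6: prefix='0' (no match yet)
Bit 7: prefix='01' -> emit 'p', reset
Bit 8: prefix='0' (no match yet)
Bit 9: prefix='00' (no match yet)
Bit 10: prefix='000' -> emit 'm', reset

Answer: 5 m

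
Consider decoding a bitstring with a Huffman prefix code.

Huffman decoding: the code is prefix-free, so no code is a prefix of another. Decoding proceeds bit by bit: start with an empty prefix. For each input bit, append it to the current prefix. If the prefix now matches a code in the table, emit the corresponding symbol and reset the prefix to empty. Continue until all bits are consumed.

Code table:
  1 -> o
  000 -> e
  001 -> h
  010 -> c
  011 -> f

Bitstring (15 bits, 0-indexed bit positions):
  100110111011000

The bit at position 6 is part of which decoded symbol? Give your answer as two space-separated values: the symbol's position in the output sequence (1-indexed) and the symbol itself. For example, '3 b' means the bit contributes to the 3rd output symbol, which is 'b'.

Bit 0: prefix='1' -> emit 'o', reset
Bit 1: prefix='0' (no match yet)
Bit 2: prefix='00' (no match yet)
Bit 3: prefix='001' -> emit 'h', reset
Bit 4: prefix='1' -> emit 'o', reset
Bit 5: prefix='0' (no match yet)
Bit 6: prefix='01' (no match yet)
Bit 7: prefix='011' -> emit 'f', reset
Bit 8: prefix='1' -> emit 'o', reset
Bit 9: prefix='0' (no match yet)
Bit 10: prefix='01' (no match yet)

Answer: 4 f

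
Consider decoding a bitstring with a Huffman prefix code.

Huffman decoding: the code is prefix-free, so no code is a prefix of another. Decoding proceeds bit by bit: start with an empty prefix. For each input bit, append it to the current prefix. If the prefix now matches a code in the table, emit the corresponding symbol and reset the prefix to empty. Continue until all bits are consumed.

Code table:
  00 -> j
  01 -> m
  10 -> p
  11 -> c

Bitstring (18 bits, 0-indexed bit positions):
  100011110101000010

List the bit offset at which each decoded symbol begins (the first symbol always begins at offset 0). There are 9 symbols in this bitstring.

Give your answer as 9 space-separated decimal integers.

Bit 0: prefix='1' (no match yet)
Bit 1: prefix='10' -> emit 'p', reset
Bit 2: prefix='0' (no match yet)
Bit 3: prefix='00' -> emit 'j', reset
Bit 4: prefix='1' (no match yet)
Bit 5: prefix='11' -> emit 'c', reset
Bit 6: prefix='1' (no match yet)
Bit 7: prefix='11' -> emit 'c', reset
Bit 8: prefix='0' (no match yet)
Bit 9: prefix='01' -> emit 'm', reset
Bit 10: prefix='0' (no match yet)
Bit 11: prefix='01' -> emit 'm', reset
Bit 12: prefix='0' (no match yet)
Bit 13: prefix='00' -> emit 'j', reset
Bit 14: prefix='0' (no match yet)
Bit 15: prefix='00' -> emit 'j', reset
Bit 16: prefix='1' (no match yet)
Bit 17: prefix='10' -> emit 'p', reset

Answer: 0 2 4 6 8 10 12 14 16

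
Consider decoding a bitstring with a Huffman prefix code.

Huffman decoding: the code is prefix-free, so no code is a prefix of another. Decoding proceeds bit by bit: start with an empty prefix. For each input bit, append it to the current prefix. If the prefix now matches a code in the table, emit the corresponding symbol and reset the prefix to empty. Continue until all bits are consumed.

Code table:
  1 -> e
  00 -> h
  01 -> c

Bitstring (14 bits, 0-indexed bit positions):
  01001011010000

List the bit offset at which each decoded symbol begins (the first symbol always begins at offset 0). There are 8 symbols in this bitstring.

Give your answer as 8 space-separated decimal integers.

Answer: 0 2 4 5 7 8 10 12

Derivation:
Bit 0: prefix='0' (no match yet)
Bit 1: prefix='01' -> emit 'c', reset
Bit 2: prefix='0' (no match yet)
Bit 3: prefix='00' -> emit 'h', reset
Bit 4: prefix='1' -> emit 'e', reset
Bit 5: prefix='0' (no match yet)
Bit 6: prefix='01' -> emit 'c', reset
Bit 7: prefix='1' -> emit 'e', reset
Bit 8: prefix='0' (no match yet)
Bit 9: prefix='01' -> emit 'c', reset
Bit 10: prefix='0' (no match yet)
Bit 11: prefix='00' -> emit 'h', reset
Bit 12: prefix='0' (no match yet)
Bit 13: prefix='00' -> emit 'h', reset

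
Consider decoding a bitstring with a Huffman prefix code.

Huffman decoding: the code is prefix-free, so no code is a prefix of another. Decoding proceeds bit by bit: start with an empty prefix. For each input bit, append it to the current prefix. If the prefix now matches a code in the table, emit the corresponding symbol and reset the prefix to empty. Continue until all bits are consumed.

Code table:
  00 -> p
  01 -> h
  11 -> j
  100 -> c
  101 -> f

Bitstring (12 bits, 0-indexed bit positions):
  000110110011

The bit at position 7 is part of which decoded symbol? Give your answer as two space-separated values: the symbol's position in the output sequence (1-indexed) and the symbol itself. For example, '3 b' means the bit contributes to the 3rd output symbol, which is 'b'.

Bit 0: prefix='0' (no match yet)
Bit 1: prefix='00' -> emit 'p', reset
Bit 2: prefix='0' (no match yet)
Bit 3: prefix='01' -> emit 'h', reset
Bit 4: prefix='1' (no match yet)
Bit 5: prefix='10' (no match yet)
Bit 6: prefix='101' -> emit 'f', reset
Bit 7: prefix='1' (no match yet)
Bit 8: prefix='10' (no match yet)
Bit 9: prefix='100' -> emit 'c', reset
Bit 10: prefix='1' (no match yet)
Bit 11: prefix='11' -> emit 'j', reset

Answer: 4 c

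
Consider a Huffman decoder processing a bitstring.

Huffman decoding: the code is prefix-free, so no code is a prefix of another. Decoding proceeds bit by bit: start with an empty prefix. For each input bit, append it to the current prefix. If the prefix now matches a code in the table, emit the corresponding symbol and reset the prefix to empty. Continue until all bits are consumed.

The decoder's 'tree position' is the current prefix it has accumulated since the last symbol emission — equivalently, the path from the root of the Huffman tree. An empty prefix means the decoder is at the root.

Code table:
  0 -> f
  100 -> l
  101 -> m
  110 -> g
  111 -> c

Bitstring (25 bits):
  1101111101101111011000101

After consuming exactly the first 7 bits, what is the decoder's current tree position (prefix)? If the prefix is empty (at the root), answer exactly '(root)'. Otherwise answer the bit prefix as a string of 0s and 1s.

Answer: 1

Derivation:
Bit 0: prefix='1' (no match yet)
Bit 1: prefix='11' (no match yet)
Bit 2: prefix='110' -> emit 'g', reset
Bit 3: prefix='1' (no match yet)
Bit 4: prefix='11' (no match yet)
Bit 5: prefix='111' -> emit 'c', reset
Bit 6: prefix='1' (no match yet)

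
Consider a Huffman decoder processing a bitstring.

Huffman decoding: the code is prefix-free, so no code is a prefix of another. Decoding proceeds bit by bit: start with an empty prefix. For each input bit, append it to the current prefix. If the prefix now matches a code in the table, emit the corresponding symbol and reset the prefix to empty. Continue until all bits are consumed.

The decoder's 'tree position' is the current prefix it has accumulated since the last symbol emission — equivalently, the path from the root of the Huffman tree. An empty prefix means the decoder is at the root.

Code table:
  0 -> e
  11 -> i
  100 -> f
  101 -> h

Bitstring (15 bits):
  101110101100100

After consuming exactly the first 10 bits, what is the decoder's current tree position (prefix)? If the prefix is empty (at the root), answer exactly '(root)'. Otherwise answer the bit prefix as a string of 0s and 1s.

Answer: 1

Derivation:
Bit 0: prefix='1' (no match yet)
Bit 1: prefix='10' (no match yet)
Bit 2: prefix='101' -> emit 'h', reset
Bit 3: prefix='1' (no match yet)
Bit 4: prefix='11' -> emit 'i', reset
Bit 5: prefix='0' -> emit 'e', reset
Bit 6: prefix='1' (no match yet)
Bit 7: prefix='10' (no match yet)
Bit 8: prefix='101' -> emit 'h', reset
Bit 9: prefix='1' (no match yet)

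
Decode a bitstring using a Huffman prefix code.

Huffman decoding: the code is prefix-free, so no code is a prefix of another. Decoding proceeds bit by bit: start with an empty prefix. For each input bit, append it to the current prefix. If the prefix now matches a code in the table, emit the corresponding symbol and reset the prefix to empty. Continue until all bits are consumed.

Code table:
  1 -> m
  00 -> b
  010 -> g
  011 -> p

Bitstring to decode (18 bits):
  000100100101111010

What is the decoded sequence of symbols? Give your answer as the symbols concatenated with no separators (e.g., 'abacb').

Bit 0: prefix='0' (no match yet)
Bit 1: prefix='00' -> emit 'b', reset
Bit 2: prefix='0' (no match yet)
Bit 3: prefix='01' (no match yet)
Bit 4: prefix='010' -> emit 'g', reset
Bit 5: prefix='0' (no match yet)
Bit 6: prefix='01' (no match yet)
Bit 7: prefix='010' -> emit 'g', reset
Bit 8: prefix='0' (no match yet)
Bit 9: prefix='01' (no match yet)
Bit 10: prefix='010' -> emit 'g', reset
Bit 11: prefix='1' -> emit 'm', reset
Bit 12: prefix='1' -> emit 'm', reset
Bit 13: prefix='1' -> emit 'm', reset
Bit 14: prefix='1' -> emit 'm', reset
Bit 15: prefix='0' (no match yet)
Bit 16: prefix='01' (no match yet)
Bit 17: prefix='010' -> emit 'g', reset

Answer: bgggmmmmg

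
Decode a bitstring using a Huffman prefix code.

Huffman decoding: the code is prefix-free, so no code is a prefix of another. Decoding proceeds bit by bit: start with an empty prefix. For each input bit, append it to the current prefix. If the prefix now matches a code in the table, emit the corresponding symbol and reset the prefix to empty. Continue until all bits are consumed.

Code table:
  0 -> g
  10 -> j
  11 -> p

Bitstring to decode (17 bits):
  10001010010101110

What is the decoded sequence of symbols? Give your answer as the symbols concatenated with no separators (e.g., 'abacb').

Bit 0: prefix='1' (no match yet)
Bit 1: prefix='10' -> emit 'j', reset
Bit 2: prefix='0' -> emit 'g', reset
Bit 3: prefix='0' -> emit 'g', reset
Bit 4: prefix='1' (no match yet)
Bit 5: prefix='10' -> emit 'j', reset
Bit 6: prefix='1' (no match yet)
Bit 7: prefix='10' -> emit 'j', reset
Bit 8: prefix='0' -> emit 'g', reset
Bit 9: prefix='1' (no match yet)
Bit 10: prefix='10' -> emit 'j', reset
Bit 11: prefix='1' (no match yet)
Bit 12: prefix='10' -> emit 'j', reset
Bit 13: prefix='1' (no match yet)
Bit 14: prefix='11' -> emit 'p', reset
Bit 15: prefix='1' (no match yet)
Bit 16: prefix='10' -> emit 'j', reset

Answer: jggjjgjjpj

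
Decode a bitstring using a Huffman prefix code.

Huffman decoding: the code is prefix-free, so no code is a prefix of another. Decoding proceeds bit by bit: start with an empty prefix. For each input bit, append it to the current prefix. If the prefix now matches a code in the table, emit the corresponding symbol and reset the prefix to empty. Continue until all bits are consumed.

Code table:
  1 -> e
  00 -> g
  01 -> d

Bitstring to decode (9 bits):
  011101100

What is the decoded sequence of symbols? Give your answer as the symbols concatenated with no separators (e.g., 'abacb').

Answer: deedeg

Derivation:
Bit 0: prefix='0' (no match yet)
Bit 1: prefix='01' -> emit 'd', reset
Bit 2: prefix='1' -> emit 'e', reset
Bit 3: prefix='1' -> emit 'e', reset
Bit 4: prefix='0' (no match yet)
Bit 5: prefix='01' -> emit 'd', reset
Bit 6: prefix='1' -> emit 'e', reset
Bit 7: prefix='0' (no match yet)
Bit 8: prefix='00' -> emit 'g', reset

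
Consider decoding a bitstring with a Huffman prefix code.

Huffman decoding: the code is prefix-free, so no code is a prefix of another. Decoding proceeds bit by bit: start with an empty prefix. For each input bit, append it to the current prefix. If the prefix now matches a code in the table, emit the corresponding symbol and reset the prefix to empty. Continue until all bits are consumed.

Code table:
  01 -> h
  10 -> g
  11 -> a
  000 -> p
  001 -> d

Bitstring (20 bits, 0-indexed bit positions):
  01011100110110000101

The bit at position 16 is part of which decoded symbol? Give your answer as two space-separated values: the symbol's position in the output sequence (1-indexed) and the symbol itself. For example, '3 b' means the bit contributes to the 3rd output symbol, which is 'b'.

Answer: 8 h

Derivation:
Bit 0: prefix='0' (no match yet)
Bit 1: prefix='01' -> emit 'h', reset
Bit 2: prefix='0' (no match yet)
Bit 3: prefix='01' -> emit 'h', reset
Bit 4: prefix='1' (no match yet)
Bit 5: prefix='11' -> emit 'a', reset
Bit 6: prefix='0' (no match yet)
Bit 7: prefix='00' (no match yet)
Bit 8: prefix='001' -> emit 'd', reset
Bit 9: prefix='1' (no match yet)
Bit 10: prefix='10' -> emit 'g', reset
Bit 11: prefix='1' (no match yet)
Bit 12: prefix='11' -> emit 'a', reset
Bit 13: prefix='0' (no match yet)
Bit 14: prefix='00' (no match yet)
Bit 15: prefix='000' -> emit 'p', reset
Bit 16: prefix='0' (no match yet)
Bit 17: prefix='01' -> emit 'h', reset
Bit 18: prefix='0' (no match yet)
Bit 19: prefix='01' -> emit 'h', reset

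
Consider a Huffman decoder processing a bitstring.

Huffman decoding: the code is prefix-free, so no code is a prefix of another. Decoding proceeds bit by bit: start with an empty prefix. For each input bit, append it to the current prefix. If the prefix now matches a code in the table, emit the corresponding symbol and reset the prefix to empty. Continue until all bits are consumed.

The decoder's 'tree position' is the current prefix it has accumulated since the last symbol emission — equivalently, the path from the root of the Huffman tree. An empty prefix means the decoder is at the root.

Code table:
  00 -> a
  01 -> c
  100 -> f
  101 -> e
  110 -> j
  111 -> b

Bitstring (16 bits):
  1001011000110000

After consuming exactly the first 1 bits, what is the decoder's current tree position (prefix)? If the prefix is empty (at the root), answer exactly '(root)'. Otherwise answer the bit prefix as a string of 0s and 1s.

Answer: 1

Derivation:
Bit 0: prefix='1' (no match yet)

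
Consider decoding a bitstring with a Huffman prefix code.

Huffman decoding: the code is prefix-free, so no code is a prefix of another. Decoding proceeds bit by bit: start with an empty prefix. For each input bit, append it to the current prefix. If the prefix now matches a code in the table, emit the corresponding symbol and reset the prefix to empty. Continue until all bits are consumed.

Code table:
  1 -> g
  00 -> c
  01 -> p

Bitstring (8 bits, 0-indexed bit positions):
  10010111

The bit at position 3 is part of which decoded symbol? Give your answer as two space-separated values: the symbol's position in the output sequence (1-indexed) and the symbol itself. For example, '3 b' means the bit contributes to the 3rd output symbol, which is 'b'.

Bit 0: prefix='1' -> emit 'g', reset
Bit 1: prefix='0' (no match yet)
Bit 2: prefix='00' -> emit 'c', reset
Bit 3: prefix='1' -> emit 'g', reset
Bit 4: prefix='0' (no match yet)
Bit 5: prefix='01' -> emit 'p', reset
Bit 6: prefix='1' -> emit 'g', reset
Bit 7: prefix='1' -> emit 'g', reset

Answer: 3 g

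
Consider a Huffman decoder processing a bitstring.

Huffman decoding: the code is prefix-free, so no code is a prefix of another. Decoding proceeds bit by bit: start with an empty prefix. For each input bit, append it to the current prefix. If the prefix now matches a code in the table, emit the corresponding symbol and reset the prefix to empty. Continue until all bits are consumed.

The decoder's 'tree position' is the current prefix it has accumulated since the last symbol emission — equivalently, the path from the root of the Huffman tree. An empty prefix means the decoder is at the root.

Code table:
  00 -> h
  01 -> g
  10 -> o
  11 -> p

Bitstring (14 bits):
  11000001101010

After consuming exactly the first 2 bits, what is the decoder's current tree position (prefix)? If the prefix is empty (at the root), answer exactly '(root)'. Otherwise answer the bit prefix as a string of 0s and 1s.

Bit 0: prefix='1' (no match yet)
Bit 1: prefix='11' -> emit 'p', reset

Answer: (root)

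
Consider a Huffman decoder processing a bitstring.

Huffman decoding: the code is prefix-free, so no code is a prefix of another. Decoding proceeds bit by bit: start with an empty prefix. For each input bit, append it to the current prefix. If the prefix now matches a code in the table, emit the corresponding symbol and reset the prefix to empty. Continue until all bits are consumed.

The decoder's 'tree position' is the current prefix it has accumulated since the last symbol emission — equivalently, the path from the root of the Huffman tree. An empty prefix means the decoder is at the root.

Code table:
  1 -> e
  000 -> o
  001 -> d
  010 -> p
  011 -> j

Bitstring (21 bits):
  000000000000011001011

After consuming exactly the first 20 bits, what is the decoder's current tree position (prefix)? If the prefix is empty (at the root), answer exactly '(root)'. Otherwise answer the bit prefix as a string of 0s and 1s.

Bit 0: prefix='0' (no match yet)
Bit 1: prefix='00' (no match yet)
Bit 2: prefix='000' -> emit 'o', reset
Bit 3: prefix='0' (no match yet)
Bit 4: prefix='00' (no match yet)
Bit 5: prefix='000' -> emit 'o', reset
Bit 6: prefix='0' (no match yet)
Bit 7: prefix='00' (no match yet)
Bit 8: prefix='000' -> emit 'o', reset
Bit 9: prefix='0' (no match yet)
Bit 10: prefix='00' (no match yet)
Bit 11: prefix='000' -> emit 'o', reset
Bit 12: prefix='0' (no match yet)
Bit 13: prefix='01' (no match yet)
Bit 14: prefix='011' -> emit 'j', reset
Bit 15: prefix='0' (no match yet)
Bit 16: prefix='00' (no match yet)
Bit 17: prefix='001' -> emit 'd', reset
Bit 18: prefix='0' (no match yet)
Bit 19: prefix='01' (no match yet)

Answer: 01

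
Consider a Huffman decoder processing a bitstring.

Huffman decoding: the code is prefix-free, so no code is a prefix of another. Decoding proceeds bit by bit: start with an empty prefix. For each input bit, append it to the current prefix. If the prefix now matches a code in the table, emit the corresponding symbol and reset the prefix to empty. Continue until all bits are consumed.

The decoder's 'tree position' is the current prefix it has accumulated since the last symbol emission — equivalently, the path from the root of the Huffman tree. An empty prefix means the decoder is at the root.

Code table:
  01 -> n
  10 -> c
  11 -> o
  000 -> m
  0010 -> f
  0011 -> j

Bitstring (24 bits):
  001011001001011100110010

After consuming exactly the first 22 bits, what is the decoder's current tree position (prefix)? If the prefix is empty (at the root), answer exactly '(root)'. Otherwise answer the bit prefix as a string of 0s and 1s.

Bit 0: prefix='0' (no match yet)
Bit 1: prefix='00' (no match yet)
Bit 2: prefix='001' (no match yet)
Bit 3: prefix='0010' -> emit 'f', reset
Bit 4: prefix='1' (no match yet)
Bit 5: prefix='11' -> emit 'o', reset
Bit 6: prefix='0' (no match yet)
Bit 7: prefix='00' (no match yet)
Bit 8: prefix='001' (no match yet)
Bit 9: prefix='0010' -> emit 'f', reset
Bit 10: prefix='0' (no match yet)
Bit 11: prefix='01' -> emit 'n', reset
Bit 12: prefix='0' (no match yet)
Bit 13: prefix='01' -> emit 'n', reset
Bit 14: prefix='1' (no match yet)
Bit 15: prefix='11' -> emit 'o', reset
Bit 16: prefix='0' (no match yet)
Bit 17: prefix='00' (no match yet)
Bit 18: prefix='001' (no match yet)
Bit 19: prefix='0011' -> emit 'j', reset
Bit 20: prefix='0' (no match yet)
Bit 21: prefix='00' (no match yet)

Answer: 00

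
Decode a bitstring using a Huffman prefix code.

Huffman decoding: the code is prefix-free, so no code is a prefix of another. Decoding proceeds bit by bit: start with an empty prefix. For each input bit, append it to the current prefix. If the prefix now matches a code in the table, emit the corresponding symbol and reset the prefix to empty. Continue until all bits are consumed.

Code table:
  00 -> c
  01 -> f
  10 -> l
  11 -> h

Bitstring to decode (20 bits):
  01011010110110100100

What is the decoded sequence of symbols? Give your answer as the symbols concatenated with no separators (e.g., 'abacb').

Answer: ffllhfllfc

Derivation:
Bit 0: prefix='0' (no match yet)
Bit 1: prefix='01' -> emit 'f', reset
Bit 2: prefix='0' (no match yet)
Bit 3: prefix='01' -> emit 'f', reset
Bit 4: prefix='1' (no match yet)
Bit 5: prefix='10' -> emit 'l', reset
Bit 6: prefix='1' (no match yet)
Bit 7: prefix='10' -> emit 'l', reset
Bit 8: prefix='1' (no match yet)
Bit 9: prefix='11' -> emit 'h', reset
Bit 10: prefix='0' (no match yet)
Bit 11: prefix='01' -> emit 'f', reset
Bit 12: prefix='1' (no match yet)
Bit 13: prefix='10' -> emit 'l', reset
Bit 14: prefix='1' (no match yet)
Bit 15: prefix='10' -> emit 'l', reset
Bit 16: prefix='0' (no match yet)
Bit 17: prefix='01' -> emit 'f', reset
Bit 18: prefix='0' (no match yet)
Bit 19: prefix='00' -> emit 'c', reset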